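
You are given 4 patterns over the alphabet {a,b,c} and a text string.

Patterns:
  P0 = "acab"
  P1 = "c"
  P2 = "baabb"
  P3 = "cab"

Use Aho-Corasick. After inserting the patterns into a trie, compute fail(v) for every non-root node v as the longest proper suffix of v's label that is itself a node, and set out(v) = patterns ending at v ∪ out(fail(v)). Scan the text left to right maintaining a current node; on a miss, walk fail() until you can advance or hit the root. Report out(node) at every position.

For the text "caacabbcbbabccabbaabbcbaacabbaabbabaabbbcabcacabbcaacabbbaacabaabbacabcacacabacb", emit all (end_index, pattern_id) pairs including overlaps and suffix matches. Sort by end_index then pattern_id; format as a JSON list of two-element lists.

Build automaton:
Trie (insert patterns):
  0='ε' goto a→1 b→6 c→5
  1='a' goto c→2
  2='ac' goto a→3
  3='aca' goto b→4
  4='acab' goto ·  [P0 ends]
  5='c' goto a→11  [P1 ends]
  6='b' goto a→7
  7='ba' goto a→8
  8='baa' goto b→9
  9='baab' goto b→10
  10='baabb' goto ·  [P2 ends]
  11='ca' goto b→12
  12='cab' goto ·  [P3 ends]

BFS fail/out derivation:
  fail(1) 'a': from fail(0)=0 chase 'a': 0 ⇒ 0;  out=∅∪out(0)=∅
  fail(5) 'c': from fail(0)=0 chase 'c': 0 ⇒ 0;  out={1}∪out(0)={1}
  fail(6) 'b': from fail(0)=0 chase 'b': 0 ⇒ 0;  out=∅∪out(0)=∅
  fail(2) 'ac': from fail(1)=0 chase 'c': 0 ⇒ 5;  out=∅∪out(5)={1}
  fail(7) 'ba': from fail(6)=0 chase 'a': 0 ⇒ 1;  out=∅∪out(1)=∅
  fail(11) 'ca': from fail(5)=0 chase 'a': 0 ⇒ 1;  out=∅∪out(1)=∅
  fail(3) 'aca': from fail(2)=5 chase 'a': 5 ⇒ 11;  out=∅∪out(11)=∅
  fail(8) 'baa': from fail(7)=1 chase 'a': 1→0 ⇒ 1;  out=∅∪out(1)=∅
  fail(12) 'cab': from fail(11)=1 chase 'b': 1→0 ⇒ 6;  out={3}∪out(6)={3}
  fail(4) 'acab': from fail(3)=11 chase 'b': 11 ⇒ 12;  out={0}∪out(12)={0,3}
  fail(9) 'baab': from fail(8)=1 chase 'b': 1→0 ⇒ 6;  out=∅∪out(6)=∅
  fail(10) 'baabb': from fail(9)=6 chase 'b': 6→0 ⇒ 6;  out={2}∪out(6)={2}

Run:
i=0 'c': node 0→5  → match P1@[0:0]
i=1 'a': node 5→11
i=2 'a': node 11→1 (via fail)
i=3 'c': node 1→2  → match P1@[3:3]
i=4 'a': node 2→3
i=5 'b': node 3→4  → match P0@[2:5],P3@[3:5]
i=6 'b': node 4→6 (via fail)
i=7 'c': node 6→5 (via fail)  → match P1@[7:7]
i=8 'b': node 5→6 (via fail)
i=9 'b': node 6→6 (via fail)
i=10 'a': node 6→7
i=11 'b': node 7→6 (via fail)
i=12 'c': node 6→5 (via fail)  → match P1@[12:12]
i=13 'c': node 5→5 (via fail)  → match P1@[13:13]
i=14 'a': node 5→11
i=15 'b': node 11→12  → match P3@[13:15]
i=16 'b': node 12→6 (via fail)
i=17 'a': node 6→7
i=18 'a': node 7→8
i=19 'b': node 8→9
i=20 'b': node 9→10  → match P2@[16:20]
i=21 'c': node 10→5 (via fail)  → match P1@[21:21]
i=22 'b': node 5→6 (via fail)
i=23 'a': node 6→7
i=24 'a': node 7→8
i=25 'c': node 8→2 (via fail)  → match P1@[25:25]
i=26 'a': node 2→3
i=27 'b': node 3→4  → match P0@[24:27],P3@[25:27]
i=28 'b': node 4→6 (via fail)
i=29 'a': node 6→7
i=30 'a': node 7→8
i=31 'b': node 8→9
i=32 'b': node 9→10  → match P2@[28:32]
i=33 'a': node 10→7 (via fail)
i=34 'b': node 7→6 (via fail)
i=35 'a': node 6→7
i=36 'a': node 7→8
i=37 'b': node 8→9
i=38 'b': node 9→10  → match P2@[34:38]
i=39 'b': node 10→6 (via fail)
i=40 'c': node 6→5 (via fail)  → match P1@[40:40]
i=41 'a': node 5→11
i=42 'b': node 11→12  → match P3@[40:42]
i=43 'c': node 12→5 (via fail)  → match P1@[43:43]
i=44 'a': node 5→11
i=45 'c': node 11→2 (via fail)  → match P1@[45:45]
i=46 'a': node 2→3
i=47 'b': node 3→4  → match P0@[44:47],P3@[45:47]
i=48 'b': node 4→6 (via fail)
i=49 'c': node 6→5 (via fail)  → match P1@[49:49]
i=50 'a': node 5→11
i=51 'a': node 11→1 (via fail)
i=52 'c': node 1→2  → match P1@[52:52]
i=53 'a': node 2→3
i=54 'b': node 3→4  → match P0@[51:54],P3@[52:54]
i=55 'b': node 4→6 (via fail)
i=56 'b': node 6→6 (via fail)
i=57 'a': node 6→7
i=58 'a': node 7→8
i=59 'c': node 8→2 (via fail)  → match P1@[59:59]
i=60 'a': node 2→3
i=61 'b': node 3→4  → match P0@[58:61],P3@[59:61]
i=62 'a': node 4→7 (via fail)
i=63 'a': node 7→8
i=64 'b': node 8→9
i=65 'b': node 9→10  → match P2@[61:65]
i=66 'a': node 10→7 (via fail)
i=67 'c': node 7→2 (via fail)  → match P1@[67:67]
i=68 'a': node 2→3
i=69 'b': node 3→4  → match P0@[66:69],P3@[67:69]
i=70 'c': node 4→5 (via fail)  → match P1@[70:70]
i=71 'a': node 5→11
i=72 'c': node 11→2 (via fail)  → match P1@[72:72]
i=73 'a': node 2→3
i=74 'c': node 3→2 (via fail)  → match P1@[74:74]
i=75 'a': node 2→3
i=76 'b': node 3→4  → match P0@[73:76],P3@[74:76]
i=77 'a': node 4→7 (via fail)
i=78 'c': node 7→2 (via fail)  → match P1@[78:78]
i=79 'b': node 2→6 (via fail)

Result: [[0,1],[3,1],[5,0],[5,3],[7,1],[12,1],[13,1],[15,3],[20,2],[21,1],[25,1],[27,0],[27,3],[32,2],[38,2],[40,1],[42,3],[43,1],[45,1],[47,0],[47,3],[49,1],[52,1],[54,0],[54,3],[59,1],[61,0],[61,3],[65,2],[67,1],[69,0],[69,3],[70,1],[72,1],[74,1],[76,0],[76,3],[78,1]]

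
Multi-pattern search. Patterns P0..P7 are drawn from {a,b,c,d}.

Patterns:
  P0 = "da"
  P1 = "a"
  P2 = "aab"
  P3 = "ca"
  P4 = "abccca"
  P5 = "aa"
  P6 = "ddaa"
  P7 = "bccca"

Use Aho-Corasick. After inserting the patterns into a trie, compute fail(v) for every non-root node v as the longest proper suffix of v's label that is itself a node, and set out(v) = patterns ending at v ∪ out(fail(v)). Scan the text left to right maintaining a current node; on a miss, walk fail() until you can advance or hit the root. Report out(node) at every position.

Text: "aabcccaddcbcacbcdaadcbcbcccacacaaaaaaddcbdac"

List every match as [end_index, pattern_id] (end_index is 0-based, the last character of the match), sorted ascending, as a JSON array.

Build automaton:
Trie nodes:
  0='ε' goto a→3 b→16 c→6 d→1
  1='d' goto a→2 d→13
  2='da' goto ·  ←P0
  3='a' goto a→4 b→8  ←P1
  4='aa' goto b→5  ←P5
  5='aab' goto ·  ←P2
  6='c' goto a→7
  7='ca' goto ·  ←P3
  8='ab' goto c→9
  9='abc' goto c→10
  10='abcc' goto c→11
  11='abccc' goto a→12
  12='abccca' goto ·  ←P4
  13='dd' goto a→14
  14='dda' goto a→15
  15='ddaa' goto ·  ←P6
  16='b' goto c→17
  17='bc' goto c→18
  18='bcc' goto c→19
  19='bccc' goto a→20
  20='bccca' goto ·  ←P7

BFS fail/out derivation:
  n1('d'): parent n0 fail=0; on 'd' 0 → fail=0;  out ∅∪∅=∅
  n3('a'): parent n0 fail=0; on 'a' 0 → fail=0;  out {1}∪∅={1}
  n6('c'): parent n0 fail=0; on 'c' 0 → fail=0;  out ∅∪∅=∅
  n16('b'): parent n0 fail=0; on 'b' 0 → fail=0;  out ∅∪∅=∅
  n2('da'): parent n1 fail=0; on 'a' 0 → fail=3;  out {0}∪{1}={0,1}
  n4('aa'): parent n3 fail=0; on 'a' 0 → fail=3;  out {5}∪{1}={1,5}
  n7('ca'): parent n6 fail=0; on 'a' 0 → fail=3;  out {3}∪{1}={1,3}
  n8('ab'): parent n3 fail=0; on 'b' 0 → fail=16;  out ∅∪∅=∅
  n13('dd'): parent n1 fail=0; on 'd' 0 → fail=1;  out ∅∪∅=∅
  n17('bc'): parent n16 fail=0; on 'c' 0 → fail=6;  out ∅∪∅=∅
  n5('aab'): parent n4 fail=3; on 'b' 3 → fail=8;  out {2}∪∅={2}
  n9('abc'): parent n8 fail=16; on 'c' 16 → fail=17;  out ∅∪∅=∅
  n14('dda'): parent n13 fail=1; on 'a' 1 → fail=2;  out ∅∪{0,1}={0,1}
  n18('bcc'): parent n17 fail=6; on 'c' 6→0 → fail=6;  out ∅∪∅=∅
  n10('abcc'): parent n9 fail=17; on 'c' 17 → fail=18;  out ∅∪∅=∅
  n15('ddaa'): parent n14 fail=2; on 'a' 2→3 → fail=4;  out {6}∪{1,5}={1,5,6}
  n19('bccc'): parent n18 fail=6; on 'c' 6→0 → fail=6;  out ∅∪∅=∅
  n11('abccc'): parent n10 fail=18; on 'c' 18 → fail=19;  out ∅∪∅=∅
  n20('bccca'): parent n19 fail=6; on 'a' 6 → fail=7;  out {7}∪{1,3}={1,3,7}
  n12('abccca'): parent n11 fail=19; on 'a' 19 → fail=20;  out {4}∪{1,3,7}={1,3,4,7}

Scan:
pos 0 'a': at 3  emit P1@[0:0]
pos 1 'a': at 4  emit P1@[1:1],P5@[0:1]
pos 2 'b': at 5  emit P2@[0:2]
pos 3 'c': at 9 (fail-walked)
pos 4 'c': at 10
pos 5 'c': at 11
pos 6 'a': at 12  emit P1@[6:6],P3@[5:6],P4@[1:6],P7@[2:6]
pos 7 'd': at 1 (fail-walked)
pos 8 'd': at 13
pos 9 'c': at 6 (fail-walked)
pos 10 'b': at 16 (fail-walked)
pos 11 'c': at 17
pos 12 'a': at 7 (fail-walked)  emit P1@[12:12],P3@[11:12]
pos 13 'c': at 6 (fail-walked)
pos 14 'b': at 16 (fail-walked)
pos 15 'c': at 17
pos 16 'd': at 1 (fail-walked)
pos 17 'a': at 2  emit P0@[16:17],P1@[17:17]
pos 18 'a': at 4 (fail-walked)  emit P1@[18:18],P5@[17:18]
pos 19 'd': at 1 (fail-walked)
pos 20 'c': at 6 (fail-walked)
pos 21 'b': at 16 (fail-walked)
pos 22 'c': at 17
pos 23 'b': at 16 (fail-walked)
pos 24 'c': at 17
pos 25 'c': at 18
pos 26 'c': at 19
pos 27 'a': at 20  emit P1@[27:27],P3@[26:27],P7@[23:27]
pos 28 'c': at 6 (fail-walked)
pos 29 'a': at 7  emit P1@[29:29],P3@[28:29]
pos 30 'c': at 6 (fail-walked)
pos 31 'a': at 7  emit P1@[31:31],P3@[30:31]
pos 32 'a': at 4 (fail-walked)  emit P1@[32:32],P5@[31:32]
pos 33 'a': at 4 (fail-walked)  emit P1@[33:33],P5@[32:33]
pos 34 'a': at 4 (fail-walked)  emit P1@[34:34],P5@[33:34]
pos 35 'a': at 4 (fail-walked)  emit P1@[35:35],P5@[34:35]
pos 36 'a': at 4 (fail-walked)  emit P1@[36:36],P5@[35:36]
pos 37 'd': at 1 (fail-walked)
pos 38 'd': at 13
pos 39 'c': at 6 (fail-walked)
pos 40 'b': at 16 (fail-walked)
pos 41 'd': at 1 (fail-walked)
pos 42 'a': at 2  emit P0@[41:42],P1@[42:42]
pos 43 'c': at 6 (fail-walked)

Result: [[0,1],[1,1],[1,5],[2,2],[6,1],[6,3],[6,4],[6,7],[12,1],[12,3],[17,0],[17,1],[18,1],[18,5],[27,1],[27,3],[27,7],[29,1],[29,3],[31,1],[31,3],[32,1],[32,5],[33,1],[33,5],[34,1],[34,5],[35,1],[35,5],[36,1],[36,5],[42,0],[42,1]]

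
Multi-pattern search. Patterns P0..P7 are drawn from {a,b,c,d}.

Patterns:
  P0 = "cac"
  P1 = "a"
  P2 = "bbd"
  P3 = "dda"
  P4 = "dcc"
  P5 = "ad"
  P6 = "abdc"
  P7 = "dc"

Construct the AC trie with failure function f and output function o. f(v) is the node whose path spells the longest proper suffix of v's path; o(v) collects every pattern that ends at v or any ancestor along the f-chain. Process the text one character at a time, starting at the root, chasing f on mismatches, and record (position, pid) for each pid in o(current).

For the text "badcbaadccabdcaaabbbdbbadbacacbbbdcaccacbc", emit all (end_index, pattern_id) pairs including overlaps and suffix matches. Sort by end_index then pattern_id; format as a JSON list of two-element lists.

Build automaton:
Trie (insert patterns):
  n0 'ε': a→4 b→5 c→1 d→8
  n1 'c': a→2
  n2 'ca': c→3
  n3 'cac': ·  [P0 ends]
  n4 'a': b→14 d→13  [P1 ends]
  n5 'b': b→6
  n6 'bb': d→7
  n7 'bbd': ·  [P2 ends]
  n8 'd': c→11 d→9
  n9 'dd': a→10
  n10 'dda': ·  [P3 ends]
  n11 'dc': c→12  [P7 ends]
  n12 'dcc': ·  [P4 ends]
  n13 'ad': ·  [P5 ends]
  n14 'ab': d→15
  n15 'abd': c→16
  n16 'abdc': ·  [P6 ends]

Failure links (BFS by depth):
  fail(1) 'c': from fail(0)=0 chase 'c': 0 ⇒ 0;  out=∅∪out(0)=∅
  fail(4) 'a': from fail(0)=0 chase 'a': 0 ⇒ 0;  out={1}∪out(0)={1}
  fail(5) 'b': from fail(0)=0 chase 'b': 0 ⇒ 0;  out=∅∪out(0)=∅
  fail(8) 'd': from fail(0)=0 chase 'd': 0 ⇒ 0;  out=∅∪out(0)=∅
  fail(2) 'ca': from fail(1)=0 chase 'a': 0 ⇒ 4;  out=∅∪out(4)={1}
  fail(6) 'bb': from fail(5)=0 chase 'b': 0 ⇒ 5;  out=∅∪out(5)=∅
  fail(9) 'dd': from fail(8)=0 chase 'd': 0 ⇒ 8;  out=∅∪out(8)=∅
  fail(11) 'dc': from fail(8)=0 chase 'c': 0 ⇒ 1;  out={7}∪out(1)={7}
  fail(13) 'ad': from fail(4)=0 chase 'd': 0 ⇒ 8;  out={5}∪out(8)={5}
  fail(14) 'ab': from fail(4)=0 chase 'b': 0 ⇒ 5;  out=∅∪out(5)=∅
  fail(3) 'cac': from fail(2)=4 chase 'c': 4→0 ⇒ 1;  out={0}∪out(1)={0}
  fail(7) 'bbd': from fail(6)=5 chase 'd': 5→0 ⇒ 8;  out={2}∪out(8)={2}
  fail(10) 'dda': from fail(9)=8 chase 'a': 8→0 ⇒ 4;  out={3}∪out(4)={1,3}
  fail(12) 'dcc': from fail(11)=1 chase 'c': 1→0 ⇒ 1;  out={4}∪out(1)={4}
  fail(15) 'abd': from fail(14)=5 chase 'd': 5→0 ⇒ 8;  out=∅∪out(8)=∅
  fail(16) 'abdc': from fail(15)=8 chase 'c': 8 ⇒ 11;  out={6}∪out(11)={6,7}

Scan:
i=0 'b': node 0→5
i=1 'a': node 5→4 (via fail)  → match P1@[1:1]
i=2 'd': node 4→13  → match P5@[1:2]
i=3 'c': node 13→11 (via fail)  → match P7@[2:3]
i=4 'b': node 11→5 (via fail)
i=5 'a': node 5→4 (via fail)  → match P1@[5:5]
i=6 'a': node 4→4 (via fail)  → match P1@[6:6]
i=7 'd': node 4→13  → match P5@[6:7]
i=8 'c': node 13→11 (via fail)  → match P7@[7:8]
i=9 'c': node 11→12  → match P4@[7:9]
i=10 'a': node 12→2 (via fail)  → match P1@[10:10]
i=11 'b': node 2→14 (via fail)
i=12 'd': node 14→15
i=13 'c': node 15→16  → match P6@[10:13],P7@[12:13]
i=14 'a': node 16→2 (via fail)  → match P1@[14:14]
i=15 'a': node 2→4 (via fail)  → match P1@[15:15]
i=16 'a': node 4→4 (via fail)  → match P1@[16:16]
i=17 'b': node 4→14
i=18 'b': node 14→6 (via fail)
i=19 'b': node 6→6 (via fail)
i=20 'd': node 6→7  → match P2@[18:20]
i=21 'b': node 7→5 (via fail)
i=22 'b': node 5→6
i=23 'a': node 6→4 (via fail)  → match P1@[23:23]
i=24 'd': node 4→13  → match P5@[23:24]
i=25 'b': node 13→5 (via fail)
i=26 'a': node 5→4 (via fail)  → match P1@[26:26]
i=27 'c': node 4→1 (via fail)
i=28 'a': node 1→2  → match P1@[28:28]
i=29 'c': node 2→3  → match P0@[27:29]
i=30 'b': node 3→5 (via fail)
i=31 'b': node 5→6
i=32 'b': node 6→6 (via fail)
i=33 'd': node 6→7  → match P2@[31:33]
i=34 'c': node 7→11 (via fail)  → match P7@[33:34]
i=35 'a': node 11→2 (via fail)  → match P1@[35:35]
i=36 'c': node 2→3  → match P0@[34:36]
i=37 'c': node 3→1 (via fail)
i=38 'a': node 1→2  → match P1@[38:38]
i=39 'c': node 2→3  → match P0@[37:39]
i=40 'b': node 3→5 (via fail)
i=41 'c': node 5→1 (via fail)

Matches: [[1,1],[2,5],[3,7],[5,1],[6,1],[7,5],[8,7],[9,4],[10,1],[13,6],[13,7],[14,1],[15,1],[16,1],[20,2],[23,1],[24,5],[26,1],[28,1],[29,0],[33,2],[34,7],[35,1],[36,0],[38,1],[39,0]]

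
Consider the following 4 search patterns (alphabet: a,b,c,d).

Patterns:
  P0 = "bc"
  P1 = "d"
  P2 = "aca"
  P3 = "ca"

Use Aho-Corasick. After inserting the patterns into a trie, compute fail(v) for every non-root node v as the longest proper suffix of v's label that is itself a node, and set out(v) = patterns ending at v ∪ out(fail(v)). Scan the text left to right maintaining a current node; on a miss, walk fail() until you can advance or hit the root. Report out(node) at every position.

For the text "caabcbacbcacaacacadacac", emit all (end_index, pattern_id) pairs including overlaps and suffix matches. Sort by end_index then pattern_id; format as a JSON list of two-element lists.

Construct AC machine:
Trie nodes:
  n0 'ε': a→4 b→1 c→7 d→3
  n1 'b': c→2
  n2 'bc': ·  ←P0
  n3 'd': ·  ←P1
  n4 'a': c→5
  n5 'ac': a→6
  n6 'aca': ·  ←P2
  n7 'c': a→8
  n8 'ca': ·  ←P3

Failure links (BFS by depth):
  n1('b'): parent n0 fail=0; on 'b' 0 → fail=0;  out ∅∪∅=∅
  n3('d'): parent n0 fail=0; on 'd' 0 → fail=0;  out {1}∪∅={1}
  n4('a'): parent n0 fail=0; on 'a' 0 → fail=0;  out ∅∪∅=∅
  n7('c'): parent n0 fail=0; on 'c' 0 → fail=0;  out ∅∪∅=∅
  n2('bc'): parent n1 fail=0; on 'c' 0 → fail=7;  out {0}∪∅={0}
  n5('ac'): parent n4 fail=0; on 'c' 0 → fail=7;  out ∅∪∅=∅
  n8('ca'): parent n7 fail=0; on 'a' 0 → fail=4;  out {3}∪∅={3}
  n6('aca'): parent n5 fail=7; on 'a' 7 → fail=8;  out {2}∪{3}={2,3}

Scan:
pos 0 'c': at 7
pos 1 'a': at 8  emit P3@[0:1]
pos 2 'a': at 4 ·f
pos 3 'b': at 1 ·f
pos 4 'c': at 2  emit P0@[3:4]
pos 5 'b': at 1 ·f
pos 6 'a': at 4 ·f
pos 7 'c': at 5
pos 8 'b': at 1 ·f
pos 9 'c': at 2  emit P0@[8:9]
pos 10 'a': at 8 ·f  emit P3@[9:10]
pos 11 'c': at 5 ·f
pos 12 'a': at 6  emit P2@[10:12],P3@[11:12]
pos 13 'a': at 4 ·f
pos 14 'c': at 5
pos 15 'a': at 6  emit P2@[13:15],P3@[14:15]
pos 16 'c': at 5 ·f
pos 17 'a': at 6  emit P2@[15:17],P3@[16:17]
pos 18 'd': at 3 ·f  emit P1@[18:18]
pos 19 'a': at 4 ·f
pos 20 'c': at 5
pos 21 'a': at 6  emit P2@[19:21],P3@[20:21]
pos 22 'c': at 5 ·f

All matches (sorted): [[1,3],[4,0],[9,0],[10,3],[12,2],[12,3],[15,2],[15,3],[17,2],[17,3],[18,1],[21,2],[21,3]]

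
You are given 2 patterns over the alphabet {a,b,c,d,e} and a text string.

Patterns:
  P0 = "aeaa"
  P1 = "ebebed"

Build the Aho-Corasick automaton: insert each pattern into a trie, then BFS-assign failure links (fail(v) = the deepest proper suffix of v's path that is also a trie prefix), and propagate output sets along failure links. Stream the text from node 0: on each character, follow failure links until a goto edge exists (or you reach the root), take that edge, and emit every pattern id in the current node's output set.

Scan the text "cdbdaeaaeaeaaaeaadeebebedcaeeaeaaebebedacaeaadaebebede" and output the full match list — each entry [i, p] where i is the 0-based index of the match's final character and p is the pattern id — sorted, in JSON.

Build automaton:
Trie (insert patterns):
  0='ε' goto a→1 e→5
  1='a' goto e→2
  2='ae' goto a→3
  3='aea' goto a→4
  4='aeaa' goto ·  ←P0
  5='e' goto b→6
  6='eb' goto e→7
  7='ebe' goto b→8
  8='ebeb' goto e→9
  9='ebebe' goto d→10
  10='ebebed' goto ·  ←P1

BFS fail/out derivation:
  fail(1) 'a': from fail(0)=0 chase 'a': 0 ⇒ 0;  out=∅∪out(0)=∅
  fail(5) 'e': from fail(0)=0 chase 'e': 0 ⇒ 0;  out=∅∪out(0)=∅
  fail(2) 'ae': from fail(1)=0 chase 'e': 0 ⇒ 5;  out=∅∪out(5)=∅
  fail(6) 'eb': from fail(5)=0 chase 'b': 0 ⇒ 0;  out=∅∪out(0)=∅
  fail(3) 'aea': from fail(2)=5 chase 'a': 5→0 ⇒ 1;  out=∅∪out(1)=∅
  fail(7) 'ebe': from fail(6)=0 chase 'e': 0 ⇒ 5;  out=∅∪out(5)=∅
  fail(4) 'aeaa': from fail(3)=1 chase 'a': 1→0 ⇒ 1;  out={0}∪out(1)={0}
  fail(8) 'ebeb': from fail(7)=5 chase 'b': 5 ⇒ 6;  out=∅∪out(6)=∅
  fail(9) 'ebebe': from fail(8)=6 chase 'e': 6 ⇒ 7;  out=∅∪out(7)=∅
  fail(10) 'ebebed': from fail(9)=7 chase 'd': 7→5→0 ⇒ 0;  out={1}∪out(0)={1}

Text stream:
[0] read 'c'  n0⇒n0
[1] read 'd'  n0⇒n0
[2] read 'b'  n0⇒n0
[3] read 'd'  n0⇒n0
[4] read 'a'  n0⇒n1
[5] read 'e'  n1⇒n2
[6] read 'a'  n2⇒n3
[7] read 'a'  n3⇒n4  ** P0@[4:7]
[8] read 'e'  n4⇒n2 (via fail)
[9] read 'a'  n2⇒n3
[10] read 'e'  n3⇒n2 (via fail)
[11] read 'a'  n2⇒n3
[12] read 'a'  n3⇒n4  ** P0@[9:12]
[13] read 'a'  n4⇒n1 (via fail)
[14] read 'e'  n1⇒n2
[15] read 'a'  n2⇒n3
[16] read 'a'  n3⇒n4  ** P0@[13:16]
[17] read 'd'  n4⇒n0 (via fail)
[18] read 'e'  n0⇒n5
[19] read 'e'  n5⇒n5 (via fail)
[20] read 'b'  n5⇒n6
[21] read 'e'  n6⇒n7
[22] read 'b'  n7⇒n8
[23] read 'e'  n8⇒n9
[24] read 'd'  n9⇒n10  ** P1@[19:24]
[25] read 'c'  n10⇒n0 (via fail)
[26] read 'a'  n0⇒n1
[27] read 'e'  n1⇒n2
[28] read 'e'  n2⇒n5 (via fail)
[29] read 'a'  n5⇒n1 (via fail)
[30] read 'e'  n1⇒n2
[31] read 'a'  n2⇒n3
[32] read 'a'  n3⇒n4  ** P0@[29:32]
[33] read 'e'  n4⇒n2 (via fail)
[34] read 'b'  n2⇒n6 (via fail)
[35] read 'e'  n6⇒n7
[36] read 'b'  n7⇒n8
[37] read 'e'  n8⇒n9
[38] read 'd'  n9⇒n10  ** P1@[33:38]
[39] read 'a'  n10⇒n1 (via fail)
[40] read 'c'  n1⇒n0 (via fail)
[41] read 'a'  n0⇒n1
[42] read 'e'  n1⇒n2
[43] read 'a'  n2⇒n3
[44] read 'a'  n3⇒n4  ** P0@[41:44]
[45] read 'd'  n4⇒n0 (via fail)
[46] read 'a'  n0⇒n1
[47] read 'e'  n1⇒n2
[48] read 'b'  n2⇒n6 (via fail)
[49] read 'e'  n6⇒n7
[50] read 'b'  n7⇒n8
[51] read 'e'  n8⇒n9
[52] read 'd'  n9⇒n10  ** P1@[47:52]
[53] read 'e'  n10⇒n5 (via fail)

All matches (sorted): [[7,0],[12,0],[16,0],[24,1],[32,0],[38,1],[44,0],[52,1]]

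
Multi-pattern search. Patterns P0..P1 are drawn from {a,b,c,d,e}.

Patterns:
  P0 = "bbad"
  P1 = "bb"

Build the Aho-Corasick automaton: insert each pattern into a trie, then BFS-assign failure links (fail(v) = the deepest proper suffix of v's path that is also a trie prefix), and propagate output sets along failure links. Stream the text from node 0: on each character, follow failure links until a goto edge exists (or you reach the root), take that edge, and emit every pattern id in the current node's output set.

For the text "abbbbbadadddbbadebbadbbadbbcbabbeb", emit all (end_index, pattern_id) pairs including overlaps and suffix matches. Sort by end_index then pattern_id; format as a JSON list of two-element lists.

Construct AC machine:
Trie (insert patterns):
  n0 'ε': b→1
  n1 'b': b→2
  n2 'bb': a→3  [P1 ends]
  n3 'bba': d→4
  n4 'bbad': ·  [P0 ends]

Failure links (BFS by depth):
  fail(1) 'b': from fail(0)=0 chase 'b': 0 ⇒ 0;  out=∅∪out(0)=∅
  fail(2) 'bb': from fail(1)=0 chase 'b': 0 ⇒ 1;  out={1}∪out(1)={1}
  fail(3) 'bba': from fail(2)=1 chase 'a': 1→0 ⇒ 0;  out=∅∪out(0)=∅
  fail(4) 'bbad': from fail(3)=0 chase 'd': 0 ⇒ 0;  out={0}∪out(0)={0}

Scan:
pos 0 'a': at 0
pos 1 'b': at 1
pos 2 'b': at 2  ** P1@[1:2]
pos 3 'b': at 2 ·f  ** P1@[2:3]
pos 4 'b': at 2 ·f  ** P1@[3:4]
pos 5 'b': at 2 ·f  ** P1@[4:5]
pos 6 'a': at 3
pos 7 'd': at 4  ** P0@[4:7]
pos 8 'a': at 0 ·f
pos 9 'd': at 0
pos 10 'd': at 0
pos 11 'd': at 0
pos 12 'b': at 1
pos 13 'b': at 2  ** P1@[12:13]
pos 14 'a': at 3
pos 15 'd': at 4  ** P0@[12:15]
pos 16 'e': at 0 ·f
pos 17 'b': at 1
pos 18 'b': at 2  ** P1@[17:18]
pos 19 'a': at 3
pos 20 'd': at 4  ** P0@[17:20]
pos 21 'b': at 1 ·f
pos 22 'b': at 2  ** P1@[21:22]
pos 23 'a': at 3
pos 24 'd': at 4  ** P0@[21:24]
pos 25 'b': at 1 ·f
pos 26 'b': at 2  ** P1@[25:26]
pos 27 'c': at 0 ·f
pos 28 'b': at 1
pos 29 'a': at 0 ·f
pos 30 'b': at 1
pos 31 'b': at 2  ** P1@[30:31]
pos 32 'e': at 0 ·f
pos 33 'b': at 1

Result: [[2,1],[3,1],[4,1],[5,1],[7,0],[13,1],[15,0],[18,1],[20,0],[22,1],[24,0],[26,1],[31,1]]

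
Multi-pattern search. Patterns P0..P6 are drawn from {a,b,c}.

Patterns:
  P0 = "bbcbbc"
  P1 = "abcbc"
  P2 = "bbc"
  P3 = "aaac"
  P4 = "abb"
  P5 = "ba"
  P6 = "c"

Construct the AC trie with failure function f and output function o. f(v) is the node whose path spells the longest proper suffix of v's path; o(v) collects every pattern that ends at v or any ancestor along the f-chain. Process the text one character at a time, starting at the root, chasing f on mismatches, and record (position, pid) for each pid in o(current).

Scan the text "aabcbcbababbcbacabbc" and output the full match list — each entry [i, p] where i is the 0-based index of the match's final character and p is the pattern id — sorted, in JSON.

Construct AC machine:
Trie (insert patterns):
  n0 'ε': a→7 b→1 c→17
  n1 'b': a→16 b→2
  n2 'bb': c→3
  n3 'bbc': b→4  [P2 ends]
  n4 'bbcb': b→5
  n5 'bbcbb': c→6
  n6 'bbcbbc': ·  [P0 ends]
  n7 'a': a→12 b→8
  n8 'ab': b→15 c→9
  n9 'abc': b→10
  n10 'abcb': c→11
  n11 'abcbc': ·  [P1 ends]
  n12 'aa': a→13
  n13 'aaa': c→14
  n14 'aaac': ·  [P3 ends]
  n15 'abb': ·  [P4 ends]
  n16 'ba': ·  [P5 ends]
  n17 'c': ·  [P6 ends]

Failure links (BFS by depth):
  n1('b'): parent n0 fail=0; on 'b' 0 → fail=0;  out ∅∪∅=∅
  n7('a'): parent n0 fail=0; on 'a' 0 → fail=0;  out ∅∪∅=∅
  n17('c'): parent n0 fail=0; on 'c' 0 → fail=0;  out {6}∪∅={6}
  n2('bb'): parent n1 fail=0; on 'b' 0 → fail=1;  out ∅∪∅=∅
  n8('ab'): parent n7 fail=0; on 'b' 0 → fail=1;  out ∅∪∅=∅
  n12('aa'): parent n7 fail=0; on 'a' 0 → fail=7;  out ∅∪∅=∅
  n16('ba'): parent n1 fail=0; on 'a' 0 → fail=7;  out {5}∪∅={5}
  n3('bbc'): parent n2 fail=1; on 'c' 1→0 → fail=17;  out {2}∪{6}={2,6}
  n9('abc'): parent n8 fail=1; on 'c' 1→0 → fail=17;  out ∅∪{6}={6}
  n13('aaa'): parent n12 fail=7; on 'a' 7 → fail=12;  out ∅∪∅=∅
  n15('abb'): parent n8 fail=1; on 'b' 1 → fail=2;  out {4}∪∅={4}
  n4('bbcb'): parent n3 fail=17; on 'b' 17→0 → fail=1;  out ∅∪∅=∅
  n10('abcb'): parent n9 fail=17; on 'b' 17→0 → fail=1;  out ∅∪∅=∅
  n14('aaac'): parent n13 fail=12; on 'c' 12→7→0 → fail=17;  out {3}∪{6}={3,6}
  n5('bbcbb'): parent n4 fail=1; on 'b' 1 → fail=2;  out ∅∪∅=∅
  n11('abcbc'): parent n10 fail=1; on 'c' 1→0 → fail=17;  out {1}∪{6}={1,6}
  n6('bbcbbc'): parent n5 fail=2; on 'c' 2 → fail=3;  out {0}∪{2,6}={0,2,6}

Scan:
[0] read 'a'  n0⇒n7
[1] read 'a'  n7⇒n12
[2] read 'b'  n12⇒n8 (via fail)
[3] read 'c'  n8⇒n9  emit P6@[3:3]
[4] read 'b'  n9⇒n10
[5] read 'c'  n10⇒n11  emit P1@[1:5],P6@[5:5]
[6] read 'b'  n11⇒n1 (via fail)
[7] read 'a'  n1⇒n16  emit P5@[6:7]
[8] read 'b'  n16⇒n8 (via fail)
[9] read 'a'  n8⇒n16 (via fail)  emit P5@[8:9]
[10] read 'b'  n16⇒n8 (via fail)
[11] read 'b'  n8⇒n15  emit P4@[9:11]
[12] read 'c'  n15⇒n3 (via fail)  emit P2@[10:12],P6@[12:12]
[13] read 'b'  n3⇒n4
[14] read 'a'  n4⇒n16 (via fail)  emit P5@[13:14]
[15] read 'c'  n16⇒n17 (via fail)  emit P6@[15:15]
[16] read 'a'  n17⇒n7 (via fail)
[17] read 'b'  n7⇒n8
[18] read 'b'  n8⇒n15  emit P4@[16:18]
[19] read 'c'  n15⇒n3 (via fail)  emit P2@[17:19],P6@[19:19]

Matches: [[3,6],[5,1],[5,6],[7,5],[9,5],[11,4],[12,2],[12,6],[14,5],[15,6],[18,4],[19,2],[19,6]]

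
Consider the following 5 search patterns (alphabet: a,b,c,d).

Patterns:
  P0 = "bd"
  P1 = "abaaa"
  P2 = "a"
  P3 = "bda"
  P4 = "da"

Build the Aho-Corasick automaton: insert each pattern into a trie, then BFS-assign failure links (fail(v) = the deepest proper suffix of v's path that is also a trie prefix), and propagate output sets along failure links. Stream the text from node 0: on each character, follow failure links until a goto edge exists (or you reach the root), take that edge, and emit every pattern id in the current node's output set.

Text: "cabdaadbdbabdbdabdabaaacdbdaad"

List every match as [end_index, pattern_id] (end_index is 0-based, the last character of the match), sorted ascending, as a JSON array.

Construct AC machine:
Trie nodes:
  n0 'ε': a→3 b→1 d→9
  n1 'b': d→2
  n2 'bd': a→8  ←P0
  n3 'a': b→4  ←P2
  n4 'ab': a→5
  n5 'aba': a→6
  n6 'abaa': a→7
  n7 'abaaa': ·  ←P1
  n8 'bda': ·  ←P3
  n9 'd': a→10
  n10 'da': ·  ←P4

Failure links (BFS by depth):
  fail(1) 'b': from fail(0)=0 chase 'b': 0 ⇒ 0;  out=∅∪out(0)=∅
  fail(3) 'a': from fail(0)=0 chase 'a': 0 ⇒ 0;  out={2}∪out(0)={2}
  fail(9) 'd': from fail(0)=0 chase 'd': 0 ⇒ 0;  out=∅∪out(0)=∅
  fail(2) 'bd': from fail(1)=0 chase 'd': 0 ⇒ 9;  out={0}∪out(9)={0}
  fail(4) 'ab': from fail(3)=0 chase 'b': 0 ⇒ 1;  out=∅∪out(1)=∅
  fail(10) 'da': from fail(9)=0 chase 'a': 0 ⇒ 3;  out={4}∪out(3)={2,4}
  fail(5) 'aba': from fail(4)=1 chase 'a': 1→0 ⇒ 3;  out=∅∪out(3)={2}
  fail(8) 'bda': from fail(2)=9 chase 'a': 9 ⇒ 10;  out={3}∪out(10)={2,3,4}
  fail(6) 'abaa': from fail(5)=3 chase 'a': 3→0 ⇒ 3;  out=∅∪out(3)={2}
  fail(7) 'abaaa': from fail(6)=3 chase 'a': 3→0 ⇒ 3;  out={1}∪out(3)={1,2}

Run:
i=0 'c': node 0→0
i=1 'a': node 0→3  ** P2@[1:1]
i=2 'b': node 3→4
i=3 'd': node 4→2 (fail-walked)  ** P0@[2:3]
i=4 'a': node 2→8  ** P2@[4:4],P3@[2:4],P4@[3:4]
i=5 'a': node 8→3 (fail-walked)  ** P2@[5:5]
i=6 'd': node 3→9 (fail-walked)
i=7 'b': node 9→1 (fail-walked)
i=8 'd': node 1→2  ** P0@[7:8]
i=9 'b': node 2→1 (fail-walked)
i=10 'a': node 1→3 (fail-walked)  ** P2@[10:10]
i=11 'b': node 3→4
i=12 'd': node 4→2 (fail-walked)  ** P0@[11:12]
i=13 'b': node 2→1 (fail-walked)
i=14 'd': node 1→2  ** P0@[13:14]
i=15 'a': node 2→8  ** P2@[15:15],P3@[13:15],P4@[14:15]
i=16 'b': node 8→4 (fail-walked)
i=17 'd': node 4→2 (fail-walked)  ** P0@[16:17]
i=18 'a': node 2→8  ** P2@[18:18],P3@[16:18],P4@[17:18]
i=19 'b': node 8→4 (fail-walked)
i=20 'a': node 4→5  ** P2@[20:20]
i=21 'a': node 5→6  ** P2@[21:21]
i=22 'a': node 6→7  ** P1@[18:22],P2@[22:22]
i=23 'c': node 7→0 (fail-walked)
i=24 'd': node 0→9
i=25 'b': node 9→1 (fail-walked)
i=26 'd': node 1→2  ** P0@[25:26]
i=27 'a': node 2→8  ** P2@[27:27],P3@[25:27],P4@[26:27]
i=28 'a': node 8→3 (fail-walked)  ** P2@[28:28]
i=29 'd': node 3→9 (fail-walked)

Matches: [[1,2],[3,0],[4,2],[4,3],[4,4],[5,2],[8,0],[10,2],[12,0],[14,0],[15,2],[15,3],[15,4],[17,0],[18,2],[18,3],[18,4],[20,2],[21,2],[22,1],[22,2],[26,0],[27,2],[27,3],[27,4],[28,2]]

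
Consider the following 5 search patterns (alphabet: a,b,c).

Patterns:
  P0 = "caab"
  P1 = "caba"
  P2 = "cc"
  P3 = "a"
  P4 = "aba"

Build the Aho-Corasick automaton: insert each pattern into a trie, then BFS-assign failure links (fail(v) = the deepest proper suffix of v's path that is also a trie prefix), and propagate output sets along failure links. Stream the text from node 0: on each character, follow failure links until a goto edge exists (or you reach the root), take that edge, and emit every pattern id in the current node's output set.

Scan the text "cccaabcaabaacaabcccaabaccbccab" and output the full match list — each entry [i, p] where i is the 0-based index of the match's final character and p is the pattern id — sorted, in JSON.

Construct AC machine:
Trie (insert patterns):
  n0 'ε': a→8 c→1
  n1 'c': a→2 c→7
  n2 'ca': a→3 b→5
  n3 'caa': b→4
  n4 'caab': ·  [P0 ends]
  n5 'cab': a→6
  n6 'caba': ·  [P1 ends]
  n7 'cc': ·  [P2 ends]
  n8 'a': b→9  [P3 ends]
  n9 'ab': a→10
  n10 'aba': ·  [P4 ends]

Failure links (BFS by depth):
  n1('c'): parent n0 fail=0; on 'c' 0 → fail=0;  out ∅∪∅=∅
  n8('a'): parent n0 fail=0; on 'a' 0 → fail=0;  out {3}∪∅={3}
  n2('ca'): parent n1 fail=0; on 'a' 0 → fail=8;  out ∅∪{3}={3}
  n7('cc'): parent n1 fail=0; on 'c' 0 → fail=1;  out {2}∪∅={2}
  n9('ab'): parent n8 fail=0; on 'b' 0 → fail=0;  out ∅∪∅=∅
  n3('caa'): parent n2 fail=8; on 'a' 8→0 → fail=8;  out ∅∪{3}={3}
  n5('cab'): parent n2 fail=8; on 'b' 8 → fail=9;  out ∅∪∅=∅
  n10('aba'): parent n9 fail=0; on 'a' 0 → fail=8;  out {4}∪{3}={3,4}
  n4('caab'): parent n3 fail=8; on 'b' 8 → fail=9;  out {0}∪∅={0}
  n6('caba'): parent n5 fail=9; on 'a' 9 → fail=10;  out {1}∪{3,4}={1,3,4}

Run:
pos 0 'c': at 1
pos 1 'c': at 7  ** P2@[0:1]
pos 2 'c': at 7 ·f  ** P2@[1:2]
pos 3 'a': at 2 ·f  ** P3@[3:3]
pos 4 'a': at 3  ** P3@[4:4]
pos 5 'b': at 4  ** P0@[2:5]
pos 6 'c': at 1 ·f
pos 7 'a': at 2  ** P3@[7:7]
pos 8 'a': at 3  ** P3@[8:8]
pos 9 'b': at 4  ** P0@[6:9]
pos 10 'a': at 10 ·f  ** P3@[10:10],P4@[8:10]
pos 11 'a': at 8 ·f  ** P3@[11:11]
pos 12 'c': at 1 ·f
pos 13 'a': at 2  ** P3@[13:13]
pos 14 'a': at 3  ** P3@[14:14]
pos 15 'b': at 4  ** P0@[12:15]
pos 16 'c': at 1 ·f
pos 17 'c': at 7  ** P2@[16:17]
pos 18 'c': at 7 ·f  ** P2@[17:18]
pos 19 'a': at 2 ·f  ** P3@[19:19]
pos 20 'a': at 3  ** P3@[20:20]
pos 21 'b': at 4  ** P0@[18:21]
pos 22 'a': at 10 ·f  ** P3@[22:22],P4@[20:22]
pos 23 'c': at 1 ·f
pos 24 'c': at 7  ** P2@[23:24]
pos 25 'b': at 0 ·f
pos 26 'c': at 1
pos 27 'c': at 7  ** P2@[26:27]
pos 28 'a': at 2 ·f  ** P3@[28:28]
pos 29 'b': at 5

All matches (sorted): [[1,2],[2,2],[3,3],[4,3],[5,0],[7,3],[8,3],[9,0],[10,3],[10,4],[11,3],[13,3],[14,3],[15,0],[17,2],[18,2],[19,3],[20,3],[21,0],[22,3],[22,4],[24,2],[27,2],[28,3]]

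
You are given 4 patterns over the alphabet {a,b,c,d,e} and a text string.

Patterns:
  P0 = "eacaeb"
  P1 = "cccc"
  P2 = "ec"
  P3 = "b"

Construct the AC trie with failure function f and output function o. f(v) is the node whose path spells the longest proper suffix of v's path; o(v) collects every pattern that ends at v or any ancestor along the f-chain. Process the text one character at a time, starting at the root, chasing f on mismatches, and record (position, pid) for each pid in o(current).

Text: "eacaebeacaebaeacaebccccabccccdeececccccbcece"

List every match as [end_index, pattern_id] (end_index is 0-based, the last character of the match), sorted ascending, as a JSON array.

Build:
Trie (insert patterns):
  n0 'ε': b→12 c→7 e→1
  n1 'e': a→2 c→11
  n2 'ea': c→3
  n3 'eac': a→4
  n4 'eaca': e→5
  n5 'eacae': b→6
  n6 'eacaeb': ·  ←P0
  n7 'c': c→8
  n8 'cc': c→9
  n9 'ccc': c→10
  n10 'cccc': ·  ←P1
  n11 'ec': ·  ←P2
  n12 'b': ·  ←P3

BFS fail/out derivation:
  fail(1) 'e': from fail(0)=0 chase 'e': 0 ⇒ 0;  out=∅∪out(0)=∅
  fail(7) 'c': from fail(0)=0 chase 'c': 0 ⇒ 0;  out=∅∪out(0)=∅
  fail(12) 'b': from fail(0)=0 chase 'b': 0 ⇒ 0;  out={3}∪out(0)={3}
  fail(2) 'ea': from fail(1)=0 chase 'a': 0 ⇒ 0;  out=∅∪out(0)=∅
  fail(8) 'cc': from fail(7)=0 chase 'c': 0 ⇒ 7;  out=∅∪out(7)=∅
  fail(11) 'ec': from fail(1)=0 chase 'c': 0 ⇒ 7;  out={2}∪out(7)={2}
  fail(3) 'eac': from fail(2)=0 chase 'c': 0 ⇒ 7;  out=∅∪out(7)=∅
  fail(9) 'ccc': from fail(8)=7 chase 'c': 7 ⇒ 8;  out=∅∪out(8)=∅
  fail(4) 'eaca': from fail(3)=7 chase 'a': 7→0 ⇒ 0;  out=∅∪out(0)=∅
  fail(10) 'cccc': from fail(9)=8 chase 'c': 8 ⇒ 9;  out={1}∪out(9)={1}
  fail(5) 'eacae': from fail(4)=0 chase 'e': 0 ⇒ 1;  out=∅∪out(1)=∅
  fail(6) 'eacaeb': from fail(5)=1 chase 'b': 1→0 ⇒ 12;  out={0}∪out(12)={0,3}

Text stream:
pos 0 'e': at 1
pos 1 'a': at 2
pos 2 'c': at 3
pos 3 'a': at 4
pos 4 'e': at 5
pos 5 'b': at 6  ** P0@[0:5],P3@[5:5]
pos 6 'e': at 1 ·f
pos 7 'a': at 2
pos 8 'c': at 3
pos 9 'a': at 4
pos 10 'e': at 5
pos 11 'b': at 6  ** P0@[6:11],P3@[11:11]
pos 12 'a': at 0 ·f
pos 13 'e': at 1
pos 14 'a': at 2
pos 15 'c': at 3
pos 16 'a': at 4
pos 17 'e': at 5
pos 18 'b': at 6  ** P0@[13:18],P3@[18:18]
pos 19 'c': at 7 ·f
pos 20 'c': at 8
pos 21 'c': at 9
pos 22 'c': at 10  ** P1@[19:22]
pos 23 'a': at 0 ·f
pos 24 'b': at 12  ** P3@[24:24]
pos 25 'c': at 7 ·f
pos 26 'c': at 8
pos 27 'c': at 9
pos 28 'c': at 10  ** P1@[25:28]
pos 29 'd': at 0 ·f
pos 30 'e': at 1
pos 31 'e': at 1 ·f
pos 32 'c': at 11  ** P2@[31:32]
pos 33 'e': at 1 ·f
pos 34 'c': at 11  ** P2@[33:34]
pos 35 'c': at 8 ·f
pos 36 'c': at 9
pos 37 'c': at 10  ** P1@[34:37]
pos 38 'c': at 10 ·f  ** P1@[35:38]
pos 39 'b': at 12 ·f  ** P3@[39:39]
pos 40 'c': at 7 ·f
pos 41 'e': at 1 ·f
pos 42 'c': at 11  ** P2@[41:42]
pos 43 'e': at 1 ·f

All matches (sorted): [[5,0],[5,3],[11,0],[11,3],[18,0],[18,3],[22,1],[24,3],[28,1],[32,2],[34,2],[37,1],[38,1],[39,3],[42,2]]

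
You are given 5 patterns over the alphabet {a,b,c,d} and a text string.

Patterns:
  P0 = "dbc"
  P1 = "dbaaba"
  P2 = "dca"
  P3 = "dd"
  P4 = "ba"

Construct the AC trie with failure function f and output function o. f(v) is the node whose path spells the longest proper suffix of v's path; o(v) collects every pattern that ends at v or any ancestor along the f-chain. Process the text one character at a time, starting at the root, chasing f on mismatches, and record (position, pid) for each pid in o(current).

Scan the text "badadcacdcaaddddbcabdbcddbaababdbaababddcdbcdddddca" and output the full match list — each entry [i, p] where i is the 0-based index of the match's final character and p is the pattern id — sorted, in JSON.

Construct AC machine:
Trie (insert patterns):
  n0 'ε': b→11 d→1
  n1 'd': b→2 c→8 d→10
  n2 'db': a→4 c→3
  n3 'dbc': ·  [P0 ends]
  n4 'dba': a→5
  n5 'dbaa': b→6
  n6 'dbaab': a→7
  n7 'dbaaba': ·  [P1 ends]
  n8 'dc': a→9
  n9 'dca': ·  [P2 ends]
  n10 'dd': ·  [P3 ends]
  n11 'b': a→12
  n12 'ba': ·  [P4 ends]

Failure links (BFS by depth):
  fail(1) 'd': from fail(0)=0 chase 'd': 0 ⇒ 0;  out=∅∪out(0)=∅
  fail(11) 'b': from fail(0)=0 chase 'b': 0 ⇒ 0;  out=∅∪out(0)=∅
  fail(2) 'db': from fail(1)=0 chase 'b': 0 ⇒ 11;  out=∅∪out(11)=∅
  fail(8) 'dc': from fail(1)=0 chase 'c': 0 ⇒ 0;  out=∅∪out(0)=∅
  fail(10) 'dd': from fail(1)=0 chase 'd': 0 ⇒ 1;  out={3}∪out(1)={3}
  fail(12) 'ba': from fail(11)=0 chase 'a': 0 ⇒ 0;  out={4}∪out(0)={4}
  fail(3) 'dbc': from fail(2)=11 chase 'c': 11→0 ⇒ 0;  out={0}∪out(0)={0}
  fail(4) 'dba': from fail(2)=11 chase 'a': 11 ⇒ 12;  out=∅∪out(12)={4}
  fail(9) 'dca': from fail(8)=0 chase 'a': 0 ⇒ 0;  out={2}∪out(0)={2}
  fail(5) 'dbaa': from fail(4)=12 chase 'a': 12→0 ⇒ 0;  out=∅∪out(0)=∅
  fail(6) 'dbaab': from fail(5)=0 chase 'b': 0 ⇒ 11;  out=∅∪out(11)=∅
  fail(7) 'dbaaba': from fail(6)=11 chase 'a': 11 ⇒ 12;  out={1}∪out(12)={1,4}

Text stream:
[0] read 'b'  n0⇒n11
[1] read 'a'  n11⇒n12  emit P4@[0:1]
[2] read 'd'  n12⇒n1 ·f
[3] read 'a'  n1⇒n0 ·f
[4] read 'd'  n0⇒n1
[5] read 'c'  n1⇒n8
[6] read 'a'  n8⇒n9  emit P2@[4:6]
[7] read 'c'  n9⇒n0 ·f
[8] read 'd'  n0⇒n1
[9] read 'c'  n1⇒n8
[10] read 'a'  n8⇒n9  emit P2@[8:10]
[11] read 'a'  n9⇒n0 ·f
[12] read 'd'  n0⇒n1
[13] read 'd'  n1⇒n10  emit P3@[12:13]
[14] read 'd'  n10⇒n10 ·f  emit P3@[13:14]
[15] read 'd'  n10⇒n10 ·f  emit P3@[14:15]
[16] read 'b'  n10⇒n2 ·f
[17] read 'c'  n2⇒n3  emit P0@[15:17]
[18] read 'a'  n3⇒n0 ·f
[19] read 'b'  n0⇒n11
[20] read 'd'  n11⇒n1 ·f
[21] read 'b'  n1⇒n2
[22] read 'c'  n2⇒n3  emit P0@[20:22]
[23] read 'd'  n3⇒n1 ·f
[24] read 'd'  n1⇒n10  emit P3@[23:24]
[25] read 'b'  n10⇒n2 ·f
[26] read 'a'  n2⇒n4  emit P4@[25:26]
[27] read 'a'  n4⇒n5
[28] read 'b'  n5⇒n6
[29] read 'a'  n6⇒n7  emit P1@[24:29],P4@[28:29]
[30] read 'b'  n7⇒n11 ·f
[31] read 'd'  n11⇒n1 ·f
[32] read 'b'  n1⇒n2
[33] read 'a'  n2⇒n4  emit P4@[32:33]
[34] read 'a'  n4⇒n5
[35] read 'b'  n5⇒n6
[36] read 'a'  n6⇒n7  emit P1@[31:36],P4@[35:36]
[37] read 'b'  n7⇒n11 ·f
[38] read 'd'  n11⇒n1 ·f
[39] read 'd'  n1⇒n10  emit P3@[38:39]
[40] read 'c'  n10⇒n8 ·f
[41] read 'd'  n8⇒n1 ·f
[42] read 'b'  n1⇒n2
[43] read 'c'  n2⇒n3  emit P0@[41:43]
[44] read 'd'  n3⇒n1 ·f
[45] read 'd'  n1⇒n10  emit P3@[44:45]
[46] read 'd'  n10⇒n10 ·f  emit P3@[45:46]
[47] read 'd'  n10⇒n10 ·f  emit P3@[46:47]
[48] read 'd'  n10⇒n10 ·f  emit P3@[47:48]
[49] read 'c'  n10⇒n8 ·f
[50] read 'a'  n8⇒n9  emit P2@[48:50]

Result: [[1,4],[6,2],[10,2],[13,3],[14,3],[15,3],[17,0],[22,0],[24,3],[26,4],[29,1],[29,4],[33,4],[36,1],[36,4],[39,3],[43,0],[45,3],[46,3],[47,3],[48,3],[50,2]]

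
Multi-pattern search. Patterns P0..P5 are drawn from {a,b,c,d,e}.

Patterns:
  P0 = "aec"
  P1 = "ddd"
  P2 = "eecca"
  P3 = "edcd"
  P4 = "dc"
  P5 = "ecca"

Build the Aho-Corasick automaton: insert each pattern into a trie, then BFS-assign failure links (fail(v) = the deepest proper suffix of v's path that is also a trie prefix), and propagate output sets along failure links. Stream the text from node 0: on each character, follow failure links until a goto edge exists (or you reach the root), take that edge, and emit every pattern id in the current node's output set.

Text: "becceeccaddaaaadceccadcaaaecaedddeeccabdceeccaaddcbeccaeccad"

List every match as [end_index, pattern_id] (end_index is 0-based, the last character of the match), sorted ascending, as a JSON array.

Construct AC machine:
Trie (insert patterns):
  0='ε' goto a→1 d→4 e→7
  1='a' goto e→2
  2='ae' goto c→3
  3='aec' goto ·  [P0 ends]
  4='d' goto c→15 d→5
  5='dd' goto d→6
  6='ddd' goto ·  [P1 ends]
  7='e' goto c→16 d→12 e→8
  8='ee' goto c→9
  9='eec' goto c→10
  10='eecc' goto a→11
  11='eecca' goto ·  [P2 ends]
  12='ed' goto c→13
  13='edc' goto d→14
  14='edcd' goto ·  [P3 ends]
  15='dc' goto ·  [P4 ends]
  16='ec' goto c→17
  17='ecc' goto a→18
  18='ecca' goto ·  [P5 ends]

Failure links (BFS by depth):
  fail(1) 'a': from fail(0)=0 chase 'a': 0 ⇒ 0;  out=∅∪out(0)=∅
  fail(4) 'd': from fail(0)=0 chase 'd': 0 ⇒ 0;  out=∅∪out(0)=∅
  fail(7) 'e': from fail(0)=0 chase 'e': 0 ⇒ 0;  out=∅∪out(0)=∅
  fail(2) 'ae': from fail(1)=0 chase 'e': 0 ⇒ 7;  out=∅∪out(7)=∅
  fail(5) 'dd': from fail(4)=0 chase 'd': 0 ⇒ 4;  out=∅∪out(4)=∅
  fail(8) 'ee': from fail(7)=0 chase 'e': 0 ⇒ 7;  out=∅∪out(7)=∅
  fail(12) 'ed': from fail(7)=0 chase 'd': 0 ⇒ 4;  out=∅∪out(4)=∅
  fail(15) 'dc': from fail(4)=0 chase 'c': 0 ⇒ 0;  out={4}∪out(0)={4}
  fail(16) 'ec': from fail(7)=0 chase 'c': 0 ⇒ 0;  out=∅∪out(0)=∅
  fail(3) 'aec': from fail(2)=7 chase 'c': 7 ⇒ 16;  out={0}∪out(16)={0}
  fail(6) 'ddd': from fail(5)=4 chase 'd': 4 ⇒ 5;  out={1}∪out(5)={1}
  fail(9) 'eec': from fail(8)=7 chase 'c': 7 ⇒ 16;  out=∅∪out(16)=∅
  fail(13) 'edc': from fail(12)=4 chase 'c': 4 ⇒ 15;  out=∅∪out(15)={4}
  fail(17) 'ecc': from fail(16)=0 chase 'c': 0 ⇒ 0;  out=∅∪out(0)=∅
  fail(10) 'eecc': from fail(9)=16 chase 'c': 16 ⇒ 17;  out=∅∪out(17)=∅
  fail(14) 'edcd': from fail(13)=15 chase 'd': 15→0 ⇒ 4;  out={3}∪out(4)={3}
  fail(18) 'ecca': from fail(17)=0 chase 'a': 0 ⇒ 1;  out={5}∪out(1)={5}
  fail(11) 'eecca': from fail(10)=17 chase 'a': 17 ⇒ 18;  out={2}∪out(18)={2,5}

Text stream:
[0] read 'b'  n0⇒n0
[1] read 'e'  n0⇒n7
[2] read 'c'  n7⇒n16
[3] read 'c'  n16⇒n17
[4] read 'e'  n17⇒n7 (fail-walked)
[5] read 'e'  n7⇒n8
[6] read 'c'  n8⇒n9
[7] read 'c'  n9⇒n10
[8] read 'a'  n10⇒n11  emit P2@[4:8],P5@[5:8]
[9] read 'd'  n11⇒n4 (fail-walked)
[10] read 'd'  n4⇒n5
[11] read 'a'  n5⇒n1 (fail-walked)
[12] read 'a'  n1⇒n1 (fail-walked)
[13] read 'a'  n1⇒n1 (fail-walked)
[14] read 'a'  n1⇒n1 (fail-walked)
[15] read 'd'  n1⇒n4 (fail-walked)
[16] read 'c'  n4⇒n15  emit P4@[15:16]
[17] read 'e'  n15⇒n7 (fail-walked)
[18] read 'c'  n7⇒n16
[19] read 'c'  n16⇒n17
[20] read 'a'  n17⇒n18  emit P5@[17:20]
[21] read 'd'  n18⇒n4 (fail-walked)
[22] read 'c'  n4⇒n15  emit P4@[21:22]
[23] read 'a'  n15⇒n1 (fail-walked)
[24] read 'a'  n1⇒n1 (fail-walked)
[25] read 'a'  n1⇒n1 (fail-walked)
[26] read 'e'  n1⇒n2
[27] read 'c'  n2⇒n3  emit P0@[25:27]
[28] read 'a'  n3⇒n1 (fail-walked)
[29] read 'e'  n1⇒n2
[30] read 'd'  n2⇒n12 (fail-walked)
[31] read 'd'  n12⇒n5 (fail-walked)
[32] read 'd'  n5⇒n6  emit P1@[30:32]
[33] read 'e'  n6⇒n7 (fail-walked)
[34] read 'e'  n7⇒n8
[35] read 'c'  n8⇒n9
[36] read 'c'  n9⇒n10
[37] read 'a'  n10⇒n11  emit P2@[33:37],P5@[34:37]
[38] read 'b'  n11⇒n0 (fail-walked)
[39] read 'd'  n0⇒n4
[40] read 'c'  n4⇒n15  emit P4@[39:40]
[41] read 'e'  n15⇒n7 (fail-walked)
[42] read 'e'  n7⇒n8
[43] read 'c'  n8⇒n9
[44] read 'c'  n9⇒n10
[45] read 'a'  n10⇒n11  emit P2@[41:45],P5@[42:45]
[46] read 'a'  n11⇒n1 (fail-walked)
[47] read 'd'  n1⇒n4 (fail-walked)
[48] read 'd'  n4⇒n5
[49] read 'c'  n5⇒n15 (fail-walked)  emit P4@[48:49]
[50] read 'b'  n15⇒n0 (fail-walked)
[51] read 'e'  n0⇒n7
[52] read 'c'  n7⇒n16
[53] read 'c'  n16⇒n17
[54] read 'a'  n17⇒n18  emit P5@[51:54]
[55] read 'e'  n18⇒n2 (fail-walked)
[56] read 'c'  n2⇒n3  emit P0@[54:56]
[57] read 'c'  n3⇒n17 (fail-walked)
[58] read 'a'  n17⇒n18  emit P5@[55:58]
[59] read 'd'  n18⇒n4 (fail-walked)

Matches: [[8,2],[8,5],[16,4],[20,5],[22,4],[27,0],[32,1],[37,2],[37,5],[40,4],[45,2],[45,5],[49,4],[54,5],[56,0],[58,5]]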